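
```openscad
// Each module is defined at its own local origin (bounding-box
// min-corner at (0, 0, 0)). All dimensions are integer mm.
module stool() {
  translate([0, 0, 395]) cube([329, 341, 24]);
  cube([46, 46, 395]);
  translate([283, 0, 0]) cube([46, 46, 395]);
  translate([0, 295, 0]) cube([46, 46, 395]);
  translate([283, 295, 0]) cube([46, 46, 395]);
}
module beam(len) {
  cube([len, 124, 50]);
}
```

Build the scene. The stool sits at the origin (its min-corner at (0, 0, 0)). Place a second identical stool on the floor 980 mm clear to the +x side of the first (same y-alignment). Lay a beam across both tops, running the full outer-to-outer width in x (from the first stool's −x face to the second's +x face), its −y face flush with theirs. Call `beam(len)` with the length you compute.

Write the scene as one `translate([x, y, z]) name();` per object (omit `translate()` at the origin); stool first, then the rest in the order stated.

stool();
translate([1309, 0, 0]) stool();
translate([0, 0, 419]) beam(1638);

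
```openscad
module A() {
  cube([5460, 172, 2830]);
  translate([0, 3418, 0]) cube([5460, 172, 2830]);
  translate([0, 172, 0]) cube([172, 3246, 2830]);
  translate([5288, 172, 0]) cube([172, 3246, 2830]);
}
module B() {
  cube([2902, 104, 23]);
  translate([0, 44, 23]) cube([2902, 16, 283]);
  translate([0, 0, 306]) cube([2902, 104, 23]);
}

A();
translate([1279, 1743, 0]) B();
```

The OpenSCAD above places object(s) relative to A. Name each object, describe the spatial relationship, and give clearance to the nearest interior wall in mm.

Clearances: x = 1107, y = 1571; minimum 1107 mm.

A is a house frame. B is an I-beam. The I-beam sits inside the house frame, centred. The clearance to the nearest interior wall is 1107 mm.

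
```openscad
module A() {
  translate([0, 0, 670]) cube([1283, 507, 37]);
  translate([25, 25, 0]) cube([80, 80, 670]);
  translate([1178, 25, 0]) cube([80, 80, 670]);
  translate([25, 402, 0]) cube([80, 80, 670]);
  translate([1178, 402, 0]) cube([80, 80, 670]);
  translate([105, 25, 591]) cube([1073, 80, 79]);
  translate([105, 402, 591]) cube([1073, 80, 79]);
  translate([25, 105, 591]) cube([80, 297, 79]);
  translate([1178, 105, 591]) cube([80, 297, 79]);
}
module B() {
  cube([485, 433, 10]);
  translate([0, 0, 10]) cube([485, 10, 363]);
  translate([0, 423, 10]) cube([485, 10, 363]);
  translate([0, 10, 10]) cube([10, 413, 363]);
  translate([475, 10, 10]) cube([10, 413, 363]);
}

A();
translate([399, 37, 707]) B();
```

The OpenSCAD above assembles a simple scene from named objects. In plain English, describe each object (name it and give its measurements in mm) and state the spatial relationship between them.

A is a table: top 1283 mm (x) × 507 mm (y), 37 mm thick, upper face at z = 707 mm, on four 80×80 mm square legs, each inset 25 mm from the nearest pair of top edges, running from z = 0 to the bottom of the top. Four apron rails, 80 mm thick and 79 mm tall, run between adjacent legs with their top edges flush with the underside of the top and their outer faces flush with the legs' outer faces.

B is an open-topped rectangular box: outside dimensions 485×433×373 mm, with a uniform wall and base thickness of 10 mm. The base is a full 485×433 slab on the floor; four walls sit on top of the base. The front and back walls (the −y and +y sides) span the full width; the two side walls fit between them.

The open box is on top of the table, centred.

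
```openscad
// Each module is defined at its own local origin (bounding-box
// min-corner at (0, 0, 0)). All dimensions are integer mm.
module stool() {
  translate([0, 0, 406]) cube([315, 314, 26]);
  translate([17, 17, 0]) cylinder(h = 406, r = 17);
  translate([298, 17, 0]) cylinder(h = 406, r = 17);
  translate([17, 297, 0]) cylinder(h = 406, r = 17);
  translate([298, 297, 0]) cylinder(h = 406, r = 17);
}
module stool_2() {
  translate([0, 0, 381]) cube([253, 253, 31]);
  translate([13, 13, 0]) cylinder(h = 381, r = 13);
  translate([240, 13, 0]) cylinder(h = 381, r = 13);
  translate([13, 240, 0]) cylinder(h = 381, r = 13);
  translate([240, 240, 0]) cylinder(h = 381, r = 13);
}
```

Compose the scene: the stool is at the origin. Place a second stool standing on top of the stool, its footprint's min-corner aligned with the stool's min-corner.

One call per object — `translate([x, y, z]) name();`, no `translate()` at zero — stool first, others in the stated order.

stool();
translate([0, 0, 432]) stool_2();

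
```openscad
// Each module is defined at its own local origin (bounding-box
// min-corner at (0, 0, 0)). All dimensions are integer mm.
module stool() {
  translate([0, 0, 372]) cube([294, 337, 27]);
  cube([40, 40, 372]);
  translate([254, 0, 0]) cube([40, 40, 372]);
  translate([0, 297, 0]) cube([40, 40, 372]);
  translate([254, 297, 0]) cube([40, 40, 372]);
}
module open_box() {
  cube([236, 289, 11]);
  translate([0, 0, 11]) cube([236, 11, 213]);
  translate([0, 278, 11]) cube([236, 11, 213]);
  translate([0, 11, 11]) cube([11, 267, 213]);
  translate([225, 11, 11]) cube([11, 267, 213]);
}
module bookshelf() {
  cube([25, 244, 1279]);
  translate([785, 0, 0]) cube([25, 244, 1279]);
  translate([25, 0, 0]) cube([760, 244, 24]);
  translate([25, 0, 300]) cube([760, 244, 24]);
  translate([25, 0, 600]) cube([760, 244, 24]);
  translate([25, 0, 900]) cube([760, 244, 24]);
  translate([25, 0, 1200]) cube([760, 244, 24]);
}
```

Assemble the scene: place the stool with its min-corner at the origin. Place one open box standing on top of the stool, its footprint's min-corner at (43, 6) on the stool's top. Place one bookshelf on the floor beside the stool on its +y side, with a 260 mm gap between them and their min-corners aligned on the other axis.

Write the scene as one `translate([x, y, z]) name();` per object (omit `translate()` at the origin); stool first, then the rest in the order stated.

stool();
translate([43, 6, 399]) open_box();
translate([0, 597, 0]) bookshelf();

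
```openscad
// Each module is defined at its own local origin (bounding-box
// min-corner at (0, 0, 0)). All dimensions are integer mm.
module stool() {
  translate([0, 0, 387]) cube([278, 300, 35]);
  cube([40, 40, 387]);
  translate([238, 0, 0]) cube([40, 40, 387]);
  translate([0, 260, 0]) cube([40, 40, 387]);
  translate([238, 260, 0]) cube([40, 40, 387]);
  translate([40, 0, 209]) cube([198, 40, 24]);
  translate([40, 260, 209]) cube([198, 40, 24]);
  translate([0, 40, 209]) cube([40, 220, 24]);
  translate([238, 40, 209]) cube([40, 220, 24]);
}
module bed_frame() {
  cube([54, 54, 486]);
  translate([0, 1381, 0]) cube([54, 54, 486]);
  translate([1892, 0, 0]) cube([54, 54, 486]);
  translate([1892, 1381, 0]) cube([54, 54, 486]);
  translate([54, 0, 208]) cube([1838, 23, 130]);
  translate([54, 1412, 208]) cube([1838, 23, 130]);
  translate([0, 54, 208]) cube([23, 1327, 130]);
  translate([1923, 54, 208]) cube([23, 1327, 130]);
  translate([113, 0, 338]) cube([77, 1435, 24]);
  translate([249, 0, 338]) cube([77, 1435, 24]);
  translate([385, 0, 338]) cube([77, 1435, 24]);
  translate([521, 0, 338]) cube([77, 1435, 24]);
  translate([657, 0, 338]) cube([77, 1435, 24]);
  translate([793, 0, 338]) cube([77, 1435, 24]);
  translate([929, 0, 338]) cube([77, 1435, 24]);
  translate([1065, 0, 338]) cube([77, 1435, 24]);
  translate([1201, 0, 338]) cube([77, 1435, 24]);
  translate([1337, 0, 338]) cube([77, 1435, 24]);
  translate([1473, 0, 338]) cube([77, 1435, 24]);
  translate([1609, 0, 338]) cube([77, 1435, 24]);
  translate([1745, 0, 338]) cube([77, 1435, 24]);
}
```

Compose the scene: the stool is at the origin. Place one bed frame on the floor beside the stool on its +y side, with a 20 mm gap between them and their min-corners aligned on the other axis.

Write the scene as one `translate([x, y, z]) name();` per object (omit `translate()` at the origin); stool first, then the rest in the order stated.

stool();
translate([0, 320, 0]) bed_frame();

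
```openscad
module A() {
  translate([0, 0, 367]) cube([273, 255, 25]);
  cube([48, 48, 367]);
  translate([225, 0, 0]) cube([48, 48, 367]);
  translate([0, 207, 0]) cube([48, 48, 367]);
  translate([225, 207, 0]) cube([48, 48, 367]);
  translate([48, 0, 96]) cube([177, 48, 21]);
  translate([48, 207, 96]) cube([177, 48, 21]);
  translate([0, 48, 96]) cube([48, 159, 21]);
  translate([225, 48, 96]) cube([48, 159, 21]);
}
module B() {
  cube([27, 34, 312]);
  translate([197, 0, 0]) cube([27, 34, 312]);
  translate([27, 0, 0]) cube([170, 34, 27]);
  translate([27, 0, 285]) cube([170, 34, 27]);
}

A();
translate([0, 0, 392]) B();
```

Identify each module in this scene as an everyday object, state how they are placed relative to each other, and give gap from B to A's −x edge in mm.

The picture frame's min-x is at 0; the stool's min-x is 0; gap = 0 mm.

A is a stool. B is a picture frame. The picture frame is on top of the stool. The gap from the picture frame to the stool's −x edge is 0 mm.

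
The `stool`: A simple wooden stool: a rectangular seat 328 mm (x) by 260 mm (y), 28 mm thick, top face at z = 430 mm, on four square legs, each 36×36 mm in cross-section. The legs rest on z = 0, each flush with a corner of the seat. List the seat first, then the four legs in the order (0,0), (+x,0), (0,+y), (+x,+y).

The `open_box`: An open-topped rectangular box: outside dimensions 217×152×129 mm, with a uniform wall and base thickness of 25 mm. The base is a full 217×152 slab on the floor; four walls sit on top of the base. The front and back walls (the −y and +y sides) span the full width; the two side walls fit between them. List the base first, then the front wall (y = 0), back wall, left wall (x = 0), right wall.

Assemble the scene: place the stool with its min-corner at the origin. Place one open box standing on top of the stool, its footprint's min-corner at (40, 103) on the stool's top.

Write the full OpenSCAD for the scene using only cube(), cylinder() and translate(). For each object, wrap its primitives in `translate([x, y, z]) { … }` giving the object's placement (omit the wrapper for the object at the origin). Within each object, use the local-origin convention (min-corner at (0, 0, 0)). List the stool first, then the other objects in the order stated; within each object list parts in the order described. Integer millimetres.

translate([0, 0, 402]) cube([328, 260, 28]);
cube([36, 36, 402]);
translate([292, 0, 0]) cube([36, 36, 402]);
translate([0, 224, 0]) cube([36, 36, 402]);
translate([292, 224, 0]) cube([36, 36, 402]);
translate([40, 103, 430]) {
  cube([217, 152, 25]);
  translate([0, 0, 25]) cube([217, 25, 104]);
  translate([0, 127, 25]) cube([217, 25, 104]);
  translate([0, 25, 25]) cube([25, 102, 104]);
  translate([192, 25, 25]) cube([25, 102, 104]);
}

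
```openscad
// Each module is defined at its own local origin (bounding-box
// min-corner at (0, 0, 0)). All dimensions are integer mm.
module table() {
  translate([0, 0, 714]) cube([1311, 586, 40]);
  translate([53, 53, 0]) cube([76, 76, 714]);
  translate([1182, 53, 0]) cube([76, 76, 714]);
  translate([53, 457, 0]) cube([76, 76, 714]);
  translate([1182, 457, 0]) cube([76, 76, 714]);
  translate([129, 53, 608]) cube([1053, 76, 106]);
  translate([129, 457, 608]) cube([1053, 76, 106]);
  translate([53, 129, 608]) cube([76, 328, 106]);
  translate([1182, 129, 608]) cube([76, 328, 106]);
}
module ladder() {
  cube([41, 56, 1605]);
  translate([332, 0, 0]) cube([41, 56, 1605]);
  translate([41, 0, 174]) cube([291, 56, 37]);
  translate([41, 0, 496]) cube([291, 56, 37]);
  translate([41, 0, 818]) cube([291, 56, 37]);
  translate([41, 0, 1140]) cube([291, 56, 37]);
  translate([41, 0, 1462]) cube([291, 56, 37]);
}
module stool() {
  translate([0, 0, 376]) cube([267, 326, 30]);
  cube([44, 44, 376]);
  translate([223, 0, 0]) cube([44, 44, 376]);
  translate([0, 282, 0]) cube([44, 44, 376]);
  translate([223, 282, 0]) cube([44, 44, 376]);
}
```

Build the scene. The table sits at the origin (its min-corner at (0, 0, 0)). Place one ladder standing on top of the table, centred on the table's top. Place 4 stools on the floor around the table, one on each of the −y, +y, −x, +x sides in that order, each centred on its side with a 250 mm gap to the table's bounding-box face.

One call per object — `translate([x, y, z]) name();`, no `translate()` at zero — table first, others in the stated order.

table();
translate([469, 265, 754]) ladder();
translate([522, -576, 0]) stool();
translate([522, 836, 0]) stool();
translate([-517, 130, 0]) stool();
translate([1561, 130, 0]) stool();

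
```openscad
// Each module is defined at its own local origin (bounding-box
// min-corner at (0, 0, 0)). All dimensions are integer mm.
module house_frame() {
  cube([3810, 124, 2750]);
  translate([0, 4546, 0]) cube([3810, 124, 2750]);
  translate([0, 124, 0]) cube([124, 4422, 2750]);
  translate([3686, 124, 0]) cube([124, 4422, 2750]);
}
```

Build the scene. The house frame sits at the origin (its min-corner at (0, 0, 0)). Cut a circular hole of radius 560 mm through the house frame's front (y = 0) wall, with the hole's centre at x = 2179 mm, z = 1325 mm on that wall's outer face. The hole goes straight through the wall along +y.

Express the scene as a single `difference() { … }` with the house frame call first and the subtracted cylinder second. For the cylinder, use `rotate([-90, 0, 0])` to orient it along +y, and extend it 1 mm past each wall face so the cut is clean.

difference() {
  house_frame();
  translate([2179, -1, 1325]) rotate([-90, 0, 0]) cylinder(h = 126, r = 560);
}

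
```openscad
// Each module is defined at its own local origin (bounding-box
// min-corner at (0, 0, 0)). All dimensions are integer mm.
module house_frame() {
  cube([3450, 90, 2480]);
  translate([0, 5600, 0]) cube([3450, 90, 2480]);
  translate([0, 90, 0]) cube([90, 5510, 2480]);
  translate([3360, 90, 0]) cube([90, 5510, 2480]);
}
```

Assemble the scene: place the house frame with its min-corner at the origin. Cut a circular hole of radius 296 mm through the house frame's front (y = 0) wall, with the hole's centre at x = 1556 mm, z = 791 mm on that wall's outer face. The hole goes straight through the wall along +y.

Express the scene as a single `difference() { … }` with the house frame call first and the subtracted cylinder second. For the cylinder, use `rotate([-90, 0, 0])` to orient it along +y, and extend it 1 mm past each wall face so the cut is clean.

difference() {
  house_frame();
  translate([1556, -1, 791]) rotate([-90, 0, 0]) cylinder(h = 92, r = 296);
}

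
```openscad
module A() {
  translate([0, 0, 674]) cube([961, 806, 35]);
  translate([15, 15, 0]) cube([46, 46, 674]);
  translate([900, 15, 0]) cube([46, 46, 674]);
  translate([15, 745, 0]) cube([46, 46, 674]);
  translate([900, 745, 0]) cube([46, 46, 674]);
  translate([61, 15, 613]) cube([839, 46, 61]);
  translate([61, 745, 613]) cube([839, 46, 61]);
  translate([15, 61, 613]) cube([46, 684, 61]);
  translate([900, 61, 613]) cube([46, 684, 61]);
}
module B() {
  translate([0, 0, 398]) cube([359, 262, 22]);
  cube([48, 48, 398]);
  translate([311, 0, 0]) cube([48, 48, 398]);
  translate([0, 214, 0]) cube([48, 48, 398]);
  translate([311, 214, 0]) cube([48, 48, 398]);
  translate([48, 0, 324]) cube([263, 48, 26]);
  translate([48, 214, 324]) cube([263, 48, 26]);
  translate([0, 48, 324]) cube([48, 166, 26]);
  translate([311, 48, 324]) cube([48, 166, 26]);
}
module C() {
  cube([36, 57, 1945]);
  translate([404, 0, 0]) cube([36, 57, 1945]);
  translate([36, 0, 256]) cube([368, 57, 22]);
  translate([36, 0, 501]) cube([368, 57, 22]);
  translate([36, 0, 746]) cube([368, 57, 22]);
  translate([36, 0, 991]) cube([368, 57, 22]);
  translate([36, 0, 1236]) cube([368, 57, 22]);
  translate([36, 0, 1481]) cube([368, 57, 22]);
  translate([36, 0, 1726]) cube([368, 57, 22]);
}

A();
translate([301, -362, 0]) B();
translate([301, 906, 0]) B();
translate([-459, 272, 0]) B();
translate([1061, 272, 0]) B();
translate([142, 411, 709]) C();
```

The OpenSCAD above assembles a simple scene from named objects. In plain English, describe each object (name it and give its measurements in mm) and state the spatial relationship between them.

A is a rectangular dining table. The top is 961×806×35 mm with its upper surface at z = 709 mm. It stands on four 46×46 mm square legs, each inset 15 mm from the nearest pair of top edges, running from the floor to the underside of the top. Four apron rails, 46 mm thick and 61 mm tall, run between adjacent legs with their top edges flush with the underside of the top and their outer faces flush with the legs' outer faces.

B is a four-legged stool. The seat is a 359×262×22 mm slab whose top surface is at z = 420 mm; four square legs, each 48×48 mm in cross-section, run from the floor (z = 0) to the underside of the seat, each flush with a corner of the seat. Four stretchers, 48 mm wide and 26 mm tall, connect adjacent legs with their undersides at z = 324 mm, each running between the inner faces of the legs it joins and aligned with the legs' outer faces on the other axis.

C is a wooden ladder with two side rails of 36×57 mm section and 1945 mm height, set 440 mm apart overall. Between them run 7 rectangular rungs (57 mm deep, 22 mm thick), front faces flush with the rails' −y face. The bottom of the first rung is 256 mm above the floor and each subsequent rung is 245 mm higher than the one below.

Four stools sit around the table at the −y, +y, −x, +x sides. The ladder is on top of the table.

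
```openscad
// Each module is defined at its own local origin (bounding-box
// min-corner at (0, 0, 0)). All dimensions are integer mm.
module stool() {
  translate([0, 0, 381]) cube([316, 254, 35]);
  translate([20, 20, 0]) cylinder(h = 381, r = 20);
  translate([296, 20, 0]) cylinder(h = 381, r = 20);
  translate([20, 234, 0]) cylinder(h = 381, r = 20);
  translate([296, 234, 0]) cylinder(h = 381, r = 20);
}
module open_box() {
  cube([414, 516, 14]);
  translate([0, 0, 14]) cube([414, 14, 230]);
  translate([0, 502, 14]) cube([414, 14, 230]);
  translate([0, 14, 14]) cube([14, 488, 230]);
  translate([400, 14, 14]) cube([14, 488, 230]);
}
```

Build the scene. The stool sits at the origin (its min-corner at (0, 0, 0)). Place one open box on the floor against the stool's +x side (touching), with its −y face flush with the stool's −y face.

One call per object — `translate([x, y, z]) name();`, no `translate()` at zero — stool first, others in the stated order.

stool();
translate([316, 0, 0]) open_box();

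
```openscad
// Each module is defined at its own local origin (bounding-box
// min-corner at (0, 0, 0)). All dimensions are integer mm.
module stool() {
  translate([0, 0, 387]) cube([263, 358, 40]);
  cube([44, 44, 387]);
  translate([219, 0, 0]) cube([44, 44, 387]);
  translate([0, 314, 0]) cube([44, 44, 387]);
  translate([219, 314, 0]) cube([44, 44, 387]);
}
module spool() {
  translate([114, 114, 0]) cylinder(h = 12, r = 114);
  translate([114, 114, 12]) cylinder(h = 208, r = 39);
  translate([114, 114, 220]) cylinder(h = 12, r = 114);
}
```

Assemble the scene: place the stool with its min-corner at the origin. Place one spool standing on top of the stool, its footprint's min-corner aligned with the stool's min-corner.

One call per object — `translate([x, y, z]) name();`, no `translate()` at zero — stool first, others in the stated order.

stool();
translate([0, 0, 427]) spool();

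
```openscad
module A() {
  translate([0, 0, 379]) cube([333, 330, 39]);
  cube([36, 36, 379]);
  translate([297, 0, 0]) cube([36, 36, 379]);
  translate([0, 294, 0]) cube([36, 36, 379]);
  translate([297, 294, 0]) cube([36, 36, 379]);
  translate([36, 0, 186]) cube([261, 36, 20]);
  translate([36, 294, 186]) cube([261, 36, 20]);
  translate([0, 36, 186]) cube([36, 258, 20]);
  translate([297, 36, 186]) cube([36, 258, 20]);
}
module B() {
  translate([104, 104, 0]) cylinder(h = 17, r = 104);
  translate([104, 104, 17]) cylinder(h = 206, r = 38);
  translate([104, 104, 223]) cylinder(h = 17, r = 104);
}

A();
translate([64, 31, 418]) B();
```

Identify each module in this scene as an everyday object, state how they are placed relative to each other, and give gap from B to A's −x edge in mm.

A is a stool. B is a spool. The spool is on top of the stool. The gap from the spool to the stool's −x edge is 64 mm.

The spool's min-x is at 64; the stool's min-x is 0; gap = 64 mm.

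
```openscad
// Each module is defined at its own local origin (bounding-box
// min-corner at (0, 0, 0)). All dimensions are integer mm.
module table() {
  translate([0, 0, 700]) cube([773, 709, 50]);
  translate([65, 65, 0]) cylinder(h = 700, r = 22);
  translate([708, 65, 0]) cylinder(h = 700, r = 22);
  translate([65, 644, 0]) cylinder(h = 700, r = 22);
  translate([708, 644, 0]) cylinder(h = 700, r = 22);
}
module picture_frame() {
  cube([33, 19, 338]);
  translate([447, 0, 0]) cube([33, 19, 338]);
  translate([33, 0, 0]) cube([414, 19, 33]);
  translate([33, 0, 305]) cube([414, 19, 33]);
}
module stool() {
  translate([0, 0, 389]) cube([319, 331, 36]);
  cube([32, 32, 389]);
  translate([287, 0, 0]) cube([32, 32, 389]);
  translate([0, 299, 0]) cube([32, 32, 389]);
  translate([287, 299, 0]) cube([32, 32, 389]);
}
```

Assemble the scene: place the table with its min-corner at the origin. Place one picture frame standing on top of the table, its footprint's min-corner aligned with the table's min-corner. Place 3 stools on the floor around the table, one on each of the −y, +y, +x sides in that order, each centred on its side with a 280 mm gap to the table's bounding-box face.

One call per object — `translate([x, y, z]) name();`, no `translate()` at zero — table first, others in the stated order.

table();
translate([0, 0, 750]) picture_frame();
translate([227, -611, 0]) stool();
translate([227, 989, 0]) stool();
translate([1053, 189, 0]) stool();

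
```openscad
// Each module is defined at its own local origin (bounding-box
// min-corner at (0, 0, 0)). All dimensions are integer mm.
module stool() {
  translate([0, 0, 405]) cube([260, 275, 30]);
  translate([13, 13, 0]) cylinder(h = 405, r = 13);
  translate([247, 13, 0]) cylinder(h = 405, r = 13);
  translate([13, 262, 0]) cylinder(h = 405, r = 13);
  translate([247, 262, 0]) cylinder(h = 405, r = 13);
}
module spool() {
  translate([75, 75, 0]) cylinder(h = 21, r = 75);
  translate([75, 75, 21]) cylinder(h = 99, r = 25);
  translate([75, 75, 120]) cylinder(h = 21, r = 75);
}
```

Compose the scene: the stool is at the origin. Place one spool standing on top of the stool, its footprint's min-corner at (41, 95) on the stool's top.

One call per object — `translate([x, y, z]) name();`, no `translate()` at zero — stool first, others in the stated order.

stool();
translate([41, 95, 435]) spool();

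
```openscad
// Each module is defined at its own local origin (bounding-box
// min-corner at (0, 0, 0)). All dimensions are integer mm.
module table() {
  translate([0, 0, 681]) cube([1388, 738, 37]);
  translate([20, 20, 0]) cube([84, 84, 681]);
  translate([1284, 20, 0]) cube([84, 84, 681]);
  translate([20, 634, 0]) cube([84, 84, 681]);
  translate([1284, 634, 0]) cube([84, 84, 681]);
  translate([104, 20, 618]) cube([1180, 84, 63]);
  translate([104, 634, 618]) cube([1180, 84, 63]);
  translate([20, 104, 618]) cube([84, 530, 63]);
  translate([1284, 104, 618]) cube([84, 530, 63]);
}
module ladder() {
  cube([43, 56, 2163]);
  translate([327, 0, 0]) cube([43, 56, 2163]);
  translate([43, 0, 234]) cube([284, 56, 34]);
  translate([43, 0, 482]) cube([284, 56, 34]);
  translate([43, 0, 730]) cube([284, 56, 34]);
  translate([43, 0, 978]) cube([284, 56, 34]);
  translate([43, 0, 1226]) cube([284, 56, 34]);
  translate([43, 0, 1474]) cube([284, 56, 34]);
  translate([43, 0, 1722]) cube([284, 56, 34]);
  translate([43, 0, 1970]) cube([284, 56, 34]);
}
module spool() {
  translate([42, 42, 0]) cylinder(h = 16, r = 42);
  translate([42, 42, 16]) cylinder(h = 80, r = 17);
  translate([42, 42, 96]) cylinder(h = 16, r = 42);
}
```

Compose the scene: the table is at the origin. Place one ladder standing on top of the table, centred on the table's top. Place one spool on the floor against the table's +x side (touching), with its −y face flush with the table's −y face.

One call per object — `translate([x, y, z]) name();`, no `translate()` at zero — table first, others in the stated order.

table();
translate([509, 341, 718]) ladder();
translate([1388, 0, 0]) spool();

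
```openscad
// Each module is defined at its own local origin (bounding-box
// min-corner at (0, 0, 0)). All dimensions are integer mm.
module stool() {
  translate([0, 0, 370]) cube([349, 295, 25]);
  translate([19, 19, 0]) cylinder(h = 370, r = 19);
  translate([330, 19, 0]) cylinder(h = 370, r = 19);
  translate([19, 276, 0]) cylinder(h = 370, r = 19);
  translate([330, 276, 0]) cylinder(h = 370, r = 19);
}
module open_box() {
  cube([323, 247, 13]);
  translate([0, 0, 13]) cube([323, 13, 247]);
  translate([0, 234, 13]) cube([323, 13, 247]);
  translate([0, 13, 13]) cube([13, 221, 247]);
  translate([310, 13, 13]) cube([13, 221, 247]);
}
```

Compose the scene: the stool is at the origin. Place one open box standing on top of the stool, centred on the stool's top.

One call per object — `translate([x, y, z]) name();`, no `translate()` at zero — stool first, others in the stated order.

stool();
translate([13, 24, 395]) open_box();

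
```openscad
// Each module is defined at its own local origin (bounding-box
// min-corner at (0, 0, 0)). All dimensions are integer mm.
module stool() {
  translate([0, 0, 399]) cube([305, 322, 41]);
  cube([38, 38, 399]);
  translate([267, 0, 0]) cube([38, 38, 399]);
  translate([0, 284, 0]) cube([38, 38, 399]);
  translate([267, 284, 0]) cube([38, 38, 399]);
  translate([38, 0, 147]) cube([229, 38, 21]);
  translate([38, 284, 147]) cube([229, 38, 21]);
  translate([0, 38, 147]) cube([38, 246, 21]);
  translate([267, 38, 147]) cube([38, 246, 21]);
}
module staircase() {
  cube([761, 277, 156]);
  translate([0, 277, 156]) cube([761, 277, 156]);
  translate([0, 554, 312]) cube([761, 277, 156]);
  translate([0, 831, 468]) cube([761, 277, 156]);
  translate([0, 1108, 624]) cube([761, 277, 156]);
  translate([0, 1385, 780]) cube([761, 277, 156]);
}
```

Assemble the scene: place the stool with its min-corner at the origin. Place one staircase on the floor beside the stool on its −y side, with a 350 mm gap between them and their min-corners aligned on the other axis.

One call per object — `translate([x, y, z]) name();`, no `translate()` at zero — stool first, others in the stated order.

stool();
translate([0, -2012, 0]) staircase();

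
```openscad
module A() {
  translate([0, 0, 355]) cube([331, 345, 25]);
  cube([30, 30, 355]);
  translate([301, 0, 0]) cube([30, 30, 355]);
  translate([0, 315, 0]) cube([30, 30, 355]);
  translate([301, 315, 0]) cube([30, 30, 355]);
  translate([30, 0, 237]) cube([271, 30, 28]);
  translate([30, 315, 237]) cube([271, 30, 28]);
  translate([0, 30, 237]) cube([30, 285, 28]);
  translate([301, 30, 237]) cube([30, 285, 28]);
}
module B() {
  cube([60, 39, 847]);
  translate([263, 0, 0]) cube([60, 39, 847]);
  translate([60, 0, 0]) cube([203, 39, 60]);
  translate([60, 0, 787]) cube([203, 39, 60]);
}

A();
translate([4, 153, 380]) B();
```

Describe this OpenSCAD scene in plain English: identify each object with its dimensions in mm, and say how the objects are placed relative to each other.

A is a four-legged stool. The seat is 331×345 mm, 25 mm thick, top at z = 380 mm. It stands on four square legs, each 30×30 mm in cross-section, from z = 0 to the seat underside, each flush with a corner of the seat. Four stretchers, 30 mm wide and 28 mm tall, connect adjacent legs with their undersides at z = 237 mm, each running between the inner faces of the legs it joins and aligned with the legs' outer faces on the other axis.

B is a picture frame with a 203×727 mm rectangular opening (x by z) and a uniform 60 mm border on every side. Frame depth is 39 mm along y. It is built from two vertical stiles running the full outside height and two horizontal rails spanning the gap between the stiles.

The picture frame is on top of the stool, centred.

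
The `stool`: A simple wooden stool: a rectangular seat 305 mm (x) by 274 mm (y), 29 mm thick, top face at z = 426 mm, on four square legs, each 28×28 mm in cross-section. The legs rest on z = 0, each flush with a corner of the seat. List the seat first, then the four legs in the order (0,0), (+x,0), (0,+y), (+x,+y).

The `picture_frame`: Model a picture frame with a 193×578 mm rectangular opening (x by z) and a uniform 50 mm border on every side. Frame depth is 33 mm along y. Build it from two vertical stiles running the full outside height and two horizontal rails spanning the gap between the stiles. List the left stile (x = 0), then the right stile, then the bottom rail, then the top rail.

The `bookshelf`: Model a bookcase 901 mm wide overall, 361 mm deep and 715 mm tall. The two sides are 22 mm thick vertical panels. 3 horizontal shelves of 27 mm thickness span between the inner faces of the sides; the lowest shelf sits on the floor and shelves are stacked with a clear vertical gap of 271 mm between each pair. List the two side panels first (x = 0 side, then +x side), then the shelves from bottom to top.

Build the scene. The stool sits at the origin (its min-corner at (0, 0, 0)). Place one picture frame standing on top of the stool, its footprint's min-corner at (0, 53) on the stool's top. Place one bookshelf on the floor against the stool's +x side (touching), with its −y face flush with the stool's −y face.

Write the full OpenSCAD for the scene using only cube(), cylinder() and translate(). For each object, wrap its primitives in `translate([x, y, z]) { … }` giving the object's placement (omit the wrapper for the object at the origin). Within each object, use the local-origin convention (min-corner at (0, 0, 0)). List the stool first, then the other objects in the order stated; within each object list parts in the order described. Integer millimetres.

translate([0, 0, 397]) cube([305, 274, 29]);
cube([28, 28, 397]);
translate([277, 0, 0]) cube([28, 28, 397]);
translate([0, 246, 0]) cube([28, 28, 397]);
translate([277, 246, 0]) cube([28, 28, 397]);
translate([0, 53, 426]) {
  cube([50, 33, 678]);
  translate([243, 0, 0]) cube([50, 33, 678]);
  translate([50, 0, 0]) cube([193, 33, 50]);
  translate([50, 0, 628]) cube([193, 33, 50]);
}
translate([305, 0, 0]) {
  cube([22, 361, 715]);
  translate([879, 0, 0]) cube([22, 361, 715]);
  translate([22, 0, 0]) cube([857, 361, 27]);
  translate([22, 0, 298]) cube([857, 361, 27]);
  translate([22, 0, 596]) cube([857, 361, 27]);
}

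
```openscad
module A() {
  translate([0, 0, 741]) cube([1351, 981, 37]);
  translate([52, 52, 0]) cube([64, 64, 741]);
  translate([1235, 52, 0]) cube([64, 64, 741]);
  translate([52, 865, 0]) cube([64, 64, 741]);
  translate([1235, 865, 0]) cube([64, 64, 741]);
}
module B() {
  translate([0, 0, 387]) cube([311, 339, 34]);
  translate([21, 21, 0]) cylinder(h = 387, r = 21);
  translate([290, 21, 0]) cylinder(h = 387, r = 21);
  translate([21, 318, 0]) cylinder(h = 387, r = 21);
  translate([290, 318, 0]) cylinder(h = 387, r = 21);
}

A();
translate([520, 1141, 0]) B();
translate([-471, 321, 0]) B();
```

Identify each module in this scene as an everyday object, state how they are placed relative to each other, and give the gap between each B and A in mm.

A is a table. B is a stool. Two stools sit around the table at the +y, −x sides. The gap between each stool and the table is 160 mm.

Each stool's nearest face is 160 mm from the table's bounding box.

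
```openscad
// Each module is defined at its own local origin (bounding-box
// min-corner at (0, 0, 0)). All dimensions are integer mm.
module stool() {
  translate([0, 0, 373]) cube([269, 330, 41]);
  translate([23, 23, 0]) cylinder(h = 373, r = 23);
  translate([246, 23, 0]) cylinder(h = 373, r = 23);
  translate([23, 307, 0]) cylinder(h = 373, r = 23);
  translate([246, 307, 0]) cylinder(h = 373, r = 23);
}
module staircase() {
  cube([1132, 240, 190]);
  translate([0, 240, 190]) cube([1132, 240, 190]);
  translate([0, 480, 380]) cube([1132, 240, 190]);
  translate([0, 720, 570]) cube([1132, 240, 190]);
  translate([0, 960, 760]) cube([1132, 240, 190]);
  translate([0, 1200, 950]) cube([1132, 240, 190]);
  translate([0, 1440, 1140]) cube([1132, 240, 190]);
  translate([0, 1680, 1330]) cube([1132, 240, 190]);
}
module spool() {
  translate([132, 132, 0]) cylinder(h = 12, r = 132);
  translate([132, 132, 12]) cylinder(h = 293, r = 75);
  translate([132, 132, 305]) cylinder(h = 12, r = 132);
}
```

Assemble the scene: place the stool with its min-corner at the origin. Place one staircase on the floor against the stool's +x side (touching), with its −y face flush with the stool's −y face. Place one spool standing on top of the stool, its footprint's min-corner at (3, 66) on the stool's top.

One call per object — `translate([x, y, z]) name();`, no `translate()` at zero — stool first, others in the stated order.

stool();
translate([269, 0, 0]) staircase();
translate([3, 66, 414]) spool();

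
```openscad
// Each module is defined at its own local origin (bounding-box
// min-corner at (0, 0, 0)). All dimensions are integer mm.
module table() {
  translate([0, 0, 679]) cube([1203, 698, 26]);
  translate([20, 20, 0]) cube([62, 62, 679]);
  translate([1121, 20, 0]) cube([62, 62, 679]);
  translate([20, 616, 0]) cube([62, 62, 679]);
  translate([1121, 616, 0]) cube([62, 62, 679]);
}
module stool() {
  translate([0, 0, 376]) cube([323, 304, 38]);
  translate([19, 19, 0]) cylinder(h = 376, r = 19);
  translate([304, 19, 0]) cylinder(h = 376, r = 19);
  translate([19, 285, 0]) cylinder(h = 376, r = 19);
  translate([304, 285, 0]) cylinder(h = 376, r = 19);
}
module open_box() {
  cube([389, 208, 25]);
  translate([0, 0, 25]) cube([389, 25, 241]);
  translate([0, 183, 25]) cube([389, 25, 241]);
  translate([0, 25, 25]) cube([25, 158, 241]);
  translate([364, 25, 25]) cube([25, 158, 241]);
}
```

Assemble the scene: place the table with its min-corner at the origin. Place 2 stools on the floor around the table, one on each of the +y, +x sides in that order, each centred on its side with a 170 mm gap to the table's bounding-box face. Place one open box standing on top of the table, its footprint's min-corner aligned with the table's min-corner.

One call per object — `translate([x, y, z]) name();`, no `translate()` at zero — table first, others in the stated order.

table();
translate([440, 868, 0]) stool();
translate([1373, 197, 0]) stool();
translate([0, 0, 705]) open_box();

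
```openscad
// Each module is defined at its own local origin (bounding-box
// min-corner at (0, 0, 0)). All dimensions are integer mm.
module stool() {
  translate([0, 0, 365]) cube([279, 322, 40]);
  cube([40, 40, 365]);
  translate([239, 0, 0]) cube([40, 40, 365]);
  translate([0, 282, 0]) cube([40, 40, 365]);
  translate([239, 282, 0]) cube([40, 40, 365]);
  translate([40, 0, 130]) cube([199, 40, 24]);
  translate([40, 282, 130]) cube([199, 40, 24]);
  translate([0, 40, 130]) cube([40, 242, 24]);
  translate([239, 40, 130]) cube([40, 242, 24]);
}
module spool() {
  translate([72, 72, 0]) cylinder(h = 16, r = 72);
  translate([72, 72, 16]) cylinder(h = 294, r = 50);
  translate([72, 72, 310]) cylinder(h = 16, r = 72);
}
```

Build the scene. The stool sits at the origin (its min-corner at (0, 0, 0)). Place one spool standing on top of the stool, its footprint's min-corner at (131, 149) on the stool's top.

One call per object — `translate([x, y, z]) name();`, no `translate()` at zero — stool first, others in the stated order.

stool();
translate([131, 149, 405]) spool();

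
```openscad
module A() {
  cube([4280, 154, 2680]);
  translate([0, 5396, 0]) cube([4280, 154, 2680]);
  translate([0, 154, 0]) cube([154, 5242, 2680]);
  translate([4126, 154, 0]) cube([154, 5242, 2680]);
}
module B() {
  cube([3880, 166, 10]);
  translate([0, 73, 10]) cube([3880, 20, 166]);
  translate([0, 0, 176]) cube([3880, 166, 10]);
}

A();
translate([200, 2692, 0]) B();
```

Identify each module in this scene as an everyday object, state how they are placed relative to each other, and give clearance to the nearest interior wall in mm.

A is a house frame. B is an I-beam. The I-beam sits inside the house frame, centred. The clearance to the nearest interior wall is 46 mm.

Clearances: x = 46, y = 2538; minimum 46 mm.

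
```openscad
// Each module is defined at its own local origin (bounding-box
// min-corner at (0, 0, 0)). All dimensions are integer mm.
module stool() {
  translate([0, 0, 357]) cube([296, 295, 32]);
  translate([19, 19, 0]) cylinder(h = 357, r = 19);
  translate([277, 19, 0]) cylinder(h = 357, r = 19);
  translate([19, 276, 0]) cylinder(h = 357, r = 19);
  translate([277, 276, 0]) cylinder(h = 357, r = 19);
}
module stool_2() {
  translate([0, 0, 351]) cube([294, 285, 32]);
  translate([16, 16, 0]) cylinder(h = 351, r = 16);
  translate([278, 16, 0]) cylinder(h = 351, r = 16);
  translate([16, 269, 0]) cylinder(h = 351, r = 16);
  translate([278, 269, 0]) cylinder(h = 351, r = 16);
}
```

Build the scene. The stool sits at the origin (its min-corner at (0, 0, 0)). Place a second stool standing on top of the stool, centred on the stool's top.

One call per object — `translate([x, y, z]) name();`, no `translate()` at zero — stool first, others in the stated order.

stool();
translate([1, 5, 389]) stool_2();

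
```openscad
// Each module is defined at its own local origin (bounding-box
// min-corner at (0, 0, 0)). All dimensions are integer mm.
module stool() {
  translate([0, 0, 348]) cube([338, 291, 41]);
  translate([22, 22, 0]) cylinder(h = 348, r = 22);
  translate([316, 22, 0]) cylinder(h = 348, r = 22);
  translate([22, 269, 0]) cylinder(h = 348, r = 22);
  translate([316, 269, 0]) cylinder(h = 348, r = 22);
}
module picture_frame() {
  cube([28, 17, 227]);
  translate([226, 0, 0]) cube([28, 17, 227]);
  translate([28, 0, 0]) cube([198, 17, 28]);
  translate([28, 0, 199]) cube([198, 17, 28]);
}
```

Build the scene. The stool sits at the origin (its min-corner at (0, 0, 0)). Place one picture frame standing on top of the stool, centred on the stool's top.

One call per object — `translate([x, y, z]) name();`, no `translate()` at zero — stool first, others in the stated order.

stool();
translate([42, 137, 389]) picture_frame();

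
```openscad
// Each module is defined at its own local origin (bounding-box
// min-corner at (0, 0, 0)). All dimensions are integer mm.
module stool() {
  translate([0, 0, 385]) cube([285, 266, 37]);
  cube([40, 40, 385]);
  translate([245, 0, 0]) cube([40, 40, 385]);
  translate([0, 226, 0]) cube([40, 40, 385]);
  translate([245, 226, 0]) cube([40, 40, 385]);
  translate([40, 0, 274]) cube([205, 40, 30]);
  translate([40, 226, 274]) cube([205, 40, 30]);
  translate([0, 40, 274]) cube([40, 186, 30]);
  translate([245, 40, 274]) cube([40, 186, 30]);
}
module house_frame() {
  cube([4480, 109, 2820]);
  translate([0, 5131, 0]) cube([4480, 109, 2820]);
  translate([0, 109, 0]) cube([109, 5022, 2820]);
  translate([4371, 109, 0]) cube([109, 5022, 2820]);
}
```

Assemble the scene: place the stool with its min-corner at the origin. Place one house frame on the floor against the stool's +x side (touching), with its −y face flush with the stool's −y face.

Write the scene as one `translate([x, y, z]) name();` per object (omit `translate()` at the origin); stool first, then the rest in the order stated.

stool();
translate([285, 0, 0]) house_frame();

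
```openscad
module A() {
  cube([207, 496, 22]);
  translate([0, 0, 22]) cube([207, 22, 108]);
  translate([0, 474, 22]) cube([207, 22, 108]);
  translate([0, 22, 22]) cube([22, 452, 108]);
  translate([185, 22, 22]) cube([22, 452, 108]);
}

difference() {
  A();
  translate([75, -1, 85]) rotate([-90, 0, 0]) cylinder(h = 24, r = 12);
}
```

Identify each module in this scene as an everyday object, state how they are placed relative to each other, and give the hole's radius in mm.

The subtracted cylinder has r = 12 mm.

A is an open box. The open box has a circular hole through its front wall. The hole's radius is 12 mm.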